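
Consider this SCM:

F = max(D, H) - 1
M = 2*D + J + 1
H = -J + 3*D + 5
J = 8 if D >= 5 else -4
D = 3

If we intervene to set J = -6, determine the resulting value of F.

19

do(J=-6) replaces the equation J = 8 if D >= 5 else -4 with the constant J = -6.
H = -J + 3*D + 5  [with J=-6, D=3]  = 20
F = max(D, H) - 1  [with D=3, H=20]  = 19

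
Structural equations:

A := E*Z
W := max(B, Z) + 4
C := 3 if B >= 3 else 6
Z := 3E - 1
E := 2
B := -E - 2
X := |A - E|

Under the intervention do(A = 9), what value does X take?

7

The intervention breaks the incoming arrows to A: A := E*Z no longer applies, and A = 9.
X = |A - E|  [with A=9, E=2]  = 7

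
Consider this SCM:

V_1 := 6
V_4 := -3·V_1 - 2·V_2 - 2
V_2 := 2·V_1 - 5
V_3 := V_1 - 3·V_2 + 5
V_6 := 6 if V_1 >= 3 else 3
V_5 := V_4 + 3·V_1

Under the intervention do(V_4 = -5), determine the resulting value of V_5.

13

Intervening sets V_4 = -5 and removes its equation (V_4 := -3·V_1 - 2·V_2 - 2).
V_5 = V_4 + 3·V_1  [with V_4=-5, V_1=6]  = 13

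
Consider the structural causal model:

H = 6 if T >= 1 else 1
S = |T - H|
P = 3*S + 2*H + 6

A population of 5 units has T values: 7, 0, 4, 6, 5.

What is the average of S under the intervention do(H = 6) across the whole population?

2

The intervention sets H=6 in all 5 units regardless of T. Recomputing S per unit gives 1, 6, 2, 0, 1; average 2.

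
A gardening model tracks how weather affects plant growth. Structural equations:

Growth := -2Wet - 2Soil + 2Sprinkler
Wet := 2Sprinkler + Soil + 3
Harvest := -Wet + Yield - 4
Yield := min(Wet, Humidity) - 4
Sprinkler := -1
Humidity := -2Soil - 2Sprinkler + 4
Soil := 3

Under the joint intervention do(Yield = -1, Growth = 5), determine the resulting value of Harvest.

-9

Under do(Yield = -1, Growth = 5), each intervened variable's structural equation is replaced by its fixed value.
Wet = 2Sprinkler + Soil + 3  [with Sprinkler=-1, Soil=3]  = 4
Harvest = -Wet + Yield - 4  [with Wet=4, Yield=-1]  = -9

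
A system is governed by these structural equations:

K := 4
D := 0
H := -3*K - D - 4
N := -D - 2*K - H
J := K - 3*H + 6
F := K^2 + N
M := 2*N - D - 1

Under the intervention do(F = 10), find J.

58

do(F=10) replaces the equation F := K^2 + N with the constant F = 10.
Since J is not a descendant of the intervened variable, it is unaffected.
H = -3*K - D - 4  [with K=4, D=0]  = -16
J = K - 3*H + 6  [with K=4, H=-16]  = 58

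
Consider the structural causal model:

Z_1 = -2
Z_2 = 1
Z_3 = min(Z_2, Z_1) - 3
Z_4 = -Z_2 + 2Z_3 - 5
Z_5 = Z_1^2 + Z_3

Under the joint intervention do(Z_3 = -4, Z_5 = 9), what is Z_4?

The joint intervention fixes Z_3 = -4, Z_5 = 9, removing each variable's own equation.
Z_4 = -Z_2 + 2Z_3 - 5  [with Z_2=1, Z_3=-4]  = -14

-14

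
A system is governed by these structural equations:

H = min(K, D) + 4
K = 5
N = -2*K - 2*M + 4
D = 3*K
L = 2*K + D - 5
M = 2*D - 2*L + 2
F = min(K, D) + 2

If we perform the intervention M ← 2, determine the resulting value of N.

-10

The intervention breaks the incoming arrows to M: M = 2*D - 2*L + 2 no longer applies, and M = 2.
N = -2*K - 2*M + 4  [with K=5, M=2]  = -10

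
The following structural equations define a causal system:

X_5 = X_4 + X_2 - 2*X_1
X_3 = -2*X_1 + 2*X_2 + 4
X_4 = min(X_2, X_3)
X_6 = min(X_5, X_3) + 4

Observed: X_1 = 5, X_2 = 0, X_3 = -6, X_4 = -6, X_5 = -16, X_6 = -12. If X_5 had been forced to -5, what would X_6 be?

-2

The intervention breaks the incoming arrows to X_5: X_5 = X_4 + X_2 - 2*X_1 no longer applies, and X_5 = -5.
X_3 = -2*X_1 + 2*X_2 + 4  [with X_1=5, X_2=0]  = -6
X_6 = min(X_5, X_3) + 4  [with X_5=-5, X_3=-6]  = -2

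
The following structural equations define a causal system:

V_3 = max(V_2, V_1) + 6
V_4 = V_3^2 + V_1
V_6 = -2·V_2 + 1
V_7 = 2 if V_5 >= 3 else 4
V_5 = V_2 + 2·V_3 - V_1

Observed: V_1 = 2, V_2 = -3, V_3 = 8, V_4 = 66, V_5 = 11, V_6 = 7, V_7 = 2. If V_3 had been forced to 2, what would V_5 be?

-1

do(V_3=2) replaces the equation V_3 = max(V_2, V_1) + 6 with the constant V_3 = 2.
V_5 = V_2 + 2·V_3 - V_1  [with V_2=-3, V_3=2, V_1=2]  = -1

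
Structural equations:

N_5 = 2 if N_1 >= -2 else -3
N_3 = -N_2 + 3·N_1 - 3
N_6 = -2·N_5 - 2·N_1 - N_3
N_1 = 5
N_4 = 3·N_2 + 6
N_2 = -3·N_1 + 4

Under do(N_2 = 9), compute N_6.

Under do(N_2=9), the mechanism N_2 = -3·N_1 + 4 is discarded; N_2 is fixed at 9.
N_3 = -N_2 + 3·N_1 - 3  [with N_2=9, N_1=5]  = 3
N_5 = 2 if N_1 >= -2 else -3  [with N_1=5]  = 2
N_6 = -2·N_5 - 2·N_1 - N_3  [with N_5=2, N_1=5, N_3=3]  = -17

-17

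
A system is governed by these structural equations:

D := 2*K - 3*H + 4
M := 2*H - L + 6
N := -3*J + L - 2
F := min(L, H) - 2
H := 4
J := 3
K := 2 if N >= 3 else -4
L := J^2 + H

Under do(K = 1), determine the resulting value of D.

do(K=1) replaces the equation K := 2 if N >= 3 else -4 with the constant K = 1.
D = 2*K - 3*H + 4  [with K=1, H=4]  = -6

-6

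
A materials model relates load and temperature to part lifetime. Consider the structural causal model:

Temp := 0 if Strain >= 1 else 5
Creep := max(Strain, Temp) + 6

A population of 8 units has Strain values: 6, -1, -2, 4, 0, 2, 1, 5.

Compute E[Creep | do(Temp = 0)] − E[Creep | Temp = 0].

Every unit gets Temp=0 under the intervention. Creep values become 12, 6, 6, 10, 6, 8, 7, 11; E[Creep|do(Temp=0)] = 8.25.
Conditioning on Temp=0 selects the 5 unit(s) with Strain ∈ {6, 4, 2, 1, 5}. Their Creep values: 12, 10, 8, 7, 11. Mean = 9.6.
Difference = 8.25 − 9.6 = -1.35.

-1.35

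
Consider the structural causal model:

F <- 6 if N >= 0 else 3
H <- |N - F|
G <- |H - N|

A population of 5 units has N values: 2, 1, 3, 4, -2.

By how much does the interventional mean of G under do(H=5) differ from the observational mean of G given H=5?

-2.1

The intervention sets H=5 in all 5 units regardless of N. Recomputing G per unit gives 3, 4, 2, 1, 7; average 3.4.
E[G|H=5] averages over only the 2 units with H=5 (N = 1, -2): G = 4, 7, mean 5.5.
Difference = 3.4 − 5.5 = -2.1.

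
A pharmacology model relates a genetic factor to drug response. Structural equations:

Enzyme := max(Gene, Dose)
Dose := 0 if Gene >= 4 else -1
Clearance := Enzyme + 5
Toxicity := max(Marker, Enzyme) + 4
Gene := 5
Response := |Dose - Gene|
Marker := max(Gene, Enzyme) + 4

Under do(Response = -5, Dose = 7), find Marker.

11

Setting Response = -5, Dose = 7 by intervention discards those variables' equations.
Enzyme = max(Gene, Dose)  [with Gene=5, Dose=7]  = 7
Marker = max(Gene, Enzyme) + 4  [with Gene=5, Enzyme=7]  = 11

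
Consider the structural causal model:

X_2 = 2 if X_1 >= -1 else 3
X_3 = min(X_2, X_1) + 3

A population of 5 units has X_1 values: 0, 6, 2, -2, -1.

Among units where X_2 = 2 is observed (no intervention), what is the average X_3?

3.75

Observing X_2=2 restricts to units where X_2's equation naturally yields 2: X_1 ∈ {0, 6, 2, -1}. In that subpopulation X_3 = 3, 5, 5, 2, mean 3.75.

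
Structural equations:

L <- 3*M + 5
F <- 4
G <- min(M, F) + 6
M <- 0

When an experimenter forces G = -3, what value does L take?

Under do(G=-3), the mechanism G <- min(M, F) + 6 is discarded; G is fixed at -3.
Since L is not a descendant of the intervened variable, it is unaffected.
L = 3*M + 5  [with M=0]  = 5

5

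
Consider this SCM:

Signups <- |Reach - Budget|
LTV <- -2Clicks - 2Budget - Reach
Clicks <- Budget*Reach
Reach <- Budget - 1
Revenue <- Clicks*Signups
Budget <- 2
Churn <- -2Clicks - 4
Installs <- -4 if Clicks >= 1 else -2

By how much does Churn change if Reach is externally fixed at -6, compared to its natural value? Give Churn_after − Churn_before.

Under do(Reach=-6), the mechanism Reach <- Budget - 1 is discarded; Reach is fixed at -6.
Clicks = Budget*Reach  [with Budget=2, Reach=-6]  = -12
Churn = -2Clicks - 4  [with Clicks=-12]  = 20
Without intervention: Reach = Budget - 1  [with Budget=2]  = 1; Clicks = Budget*Reach  [with Budget=2, Reach=1]  = 2; Churn = -2Clicks - 4  [with Clicks=2]  = -8.
Change = 20 − (-8) = 28.

28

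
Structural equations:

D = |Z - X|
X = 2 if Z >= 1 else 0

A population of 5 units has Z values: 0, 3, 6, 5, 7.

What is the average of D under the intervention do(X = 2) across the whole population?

3

Every unit gets X=2 under the intervention. D values become 2, 1, 4, 3, 5; E[D|do(X=2)] = 3.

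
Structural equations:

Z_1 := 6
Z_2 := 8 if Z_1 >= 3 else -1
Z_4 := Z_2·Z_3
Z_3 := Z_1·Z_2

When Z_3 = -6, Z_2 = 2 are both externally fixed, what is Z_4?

-12

The joint intervention fixes Z_3 = -6, Z_2 = 2, removing each variable's own equation.
Z_4 = Z_2·Z_3  [with Z_2=2, Z_3=-6]  = -12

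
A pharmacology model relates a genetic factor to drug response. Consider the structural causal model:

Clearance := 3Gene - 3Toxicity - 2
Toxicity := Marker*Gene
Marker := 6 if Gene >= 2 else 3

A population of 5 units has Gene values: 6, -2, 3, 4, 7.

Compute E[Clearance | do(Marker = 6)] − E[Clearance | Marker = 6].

21

Every unit gets Marker=6 under the intervention. Clearance values become -92, 28, -47, -62, -107; E[Clearance|do(Marker=6)] = -56.
E[Clearance|Marker=6] averages over only the 4 units with Marker=6 (Gene = 6, 3, 4, 7): Clearance = -92, -47, -62, -107, mean -77.
Difference = -56 − (-77) = 21.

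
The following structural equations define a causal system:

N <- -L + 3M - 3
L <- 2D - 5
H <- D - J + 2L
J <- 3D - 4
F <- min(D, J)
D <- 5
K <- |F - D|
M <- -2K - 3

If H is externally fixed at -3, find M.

-3

The intervention breaks the incoming arrows to H: H <- D - J + 2L no longer applies, and H = -3.
No directed path runs from H to M, so M keeps its natural value.
J = 3D - 4  [with D=5]  = 11
F = min(D, J)  [with D=5, J=11]  = 5
K = |F - D|  [with F=5, D=5]  = 0
M = -2K - 3  [with K=0]  = -3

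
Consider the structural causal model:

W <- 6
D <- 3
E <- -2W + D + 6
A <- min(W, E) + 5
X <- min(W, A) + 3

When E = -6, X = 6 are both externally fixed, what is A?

-1

The joint intervention fixes E = -6, X = 6, removing each variable's own equation.
A = min(W, E) + 5  [with W=6, E=-6]  = -1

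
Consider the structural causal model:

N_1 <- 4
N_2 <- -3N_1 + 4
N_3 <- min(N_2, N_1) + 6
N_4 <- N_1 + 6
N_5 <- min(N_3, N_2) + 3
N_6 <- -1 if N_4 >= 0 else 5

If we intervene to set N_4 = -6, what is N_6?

5

Under do(N_4=-6), the mechanism N_4 <- N_1 + 6 is discarded; N_4 is fixed at -6.
N_6 = -1 if N_4 >= 0 else 5  [with N_4=-6]  = 5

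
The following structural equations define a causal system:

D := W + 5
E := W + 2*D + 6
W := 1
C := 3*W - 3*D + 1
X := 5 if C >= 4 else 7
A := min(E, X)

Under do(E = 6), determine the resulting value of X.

7

do(E=6) replaces the equation E := W + 2*D + 6 with the constant E = 6.
X is not downstream of the intervention, so its value is determined by the original equations.
D = W + 5  [with W=1]  = 6
C = 3*W - 3*D + 1  [with W=1, D=6]  = -14
X = 5 if C >= 4 else 7  [with C=-14]  = 7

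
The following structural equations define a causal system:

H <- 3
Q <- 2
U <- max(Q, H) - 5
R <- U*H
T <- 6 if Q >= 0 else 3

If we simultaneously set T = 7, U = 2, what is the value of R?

The joint intervention fixes T = 7, U = 2, removing each variable's own equation.
R = U*H  [with U=2, H=3]  = 6

6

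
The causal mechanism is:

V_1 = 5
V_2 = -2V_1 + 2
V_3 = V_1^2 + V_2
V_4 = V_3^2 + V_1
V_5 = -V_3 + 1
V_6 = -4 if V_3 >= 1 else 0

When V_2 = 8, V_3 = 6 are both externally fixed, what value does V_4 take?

Setting V_2 = 8, V_3 = 6 by intervention discards those variables' equations.
V_4 = V_3^2 + V_1  [with V_3=6, V_1=5]  = 41

41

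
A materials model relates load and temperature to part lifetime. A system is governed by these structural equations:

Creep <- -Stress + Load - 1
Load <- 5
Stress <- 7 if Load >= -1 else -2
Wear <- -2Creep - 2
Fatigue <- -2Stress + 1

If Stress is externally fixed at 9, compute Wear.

8

Under do(Stress=9), the mechanism Stress <- 7 if Load >= -1 else -2 is discarded; Stress is fixed at 9.
Creep = -Stress + Load - 1  [with Stress=9, Load=5]  = -5
Wear = -2Creep - 2  [with Creep=-5]  = 8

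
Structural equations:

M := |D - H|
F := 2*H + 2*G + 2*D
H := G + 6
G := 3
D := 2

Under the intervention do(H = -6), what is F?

The intervention breaks the incoming arrows to H: H := G + 6 no longer applies, and H = -6.
F = 2*H + 2*G + 2*D  [with H=-6, G=3, D=2]  = -2

-2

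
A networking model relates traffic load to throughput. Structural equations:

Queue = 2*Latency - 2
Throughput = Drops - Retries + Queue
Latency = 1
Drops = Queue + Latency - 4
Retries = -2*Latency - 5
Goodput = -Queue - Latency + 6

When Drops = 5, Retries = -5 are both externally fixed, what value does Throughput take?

10

Setting Drops = 5, Retries = -5 by intervention discards those variables' equations.
Queue = 2*Latency - 2  [with Latency=1]  = 0
Throughput = Drops - Retries + Queue  [with Drops=5, Retries=-5, Queue=0]  = 10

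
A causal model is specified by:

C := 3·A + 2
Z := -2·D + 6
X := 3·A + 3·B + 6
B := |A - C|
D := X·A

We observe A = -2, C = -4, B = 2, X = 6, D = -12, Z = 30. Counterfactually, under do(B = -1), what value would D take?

6

do(B=-1) replaces the equation B := |A - C| with the constant B = -1.
X = 3·A + 3·B + 6  [with A=-2, B=-1]  = -3
D = X·A  [with X=-3, A=-2]  = 6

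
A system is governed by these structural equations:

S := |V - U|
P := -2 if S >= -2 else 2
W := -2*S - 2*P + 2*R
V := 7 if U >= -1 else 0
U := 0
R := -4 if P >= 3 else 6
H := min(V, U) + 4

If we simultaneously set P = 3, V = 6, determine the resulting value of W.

-26

Under do(P = 3, V = 6), each intervened variable's structural equation is replaced by its fixed value.
S = |V - U|  [with V=6, U=0]  = 6
R = -4 if P >= 3 else 6  [with P=3]  = -4
W = -2*S - 2*P + 2*R  [with S=6, P=3, R=-4]  = -26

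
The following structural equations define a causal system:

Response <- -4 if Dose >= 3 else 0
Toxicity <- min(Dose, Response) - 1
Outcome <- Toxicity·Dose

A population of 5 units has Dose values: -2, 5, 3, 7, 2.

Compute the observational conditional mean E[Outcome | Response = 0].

2

Observing Response=0 restricts to units where Response's equation naturally yields 0: Dose ∈ {-2, 2}. In that subpopulation Outcome = 6, -2, mean 2.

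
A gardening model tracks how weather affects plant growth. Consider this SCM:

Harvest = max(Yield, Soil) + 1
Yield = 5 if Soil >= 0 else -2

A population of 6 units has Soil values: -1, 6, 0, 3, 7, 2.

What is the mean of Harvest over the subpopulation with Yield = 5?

Observing Yield=5 restricts to units where Yield's equation naturally yields 5: Soil ∈ {6, 0, 3, 7, 2}. In that subpopulation Harvest = 7, 6, 6, 8, 6, mean 6.6.

6.6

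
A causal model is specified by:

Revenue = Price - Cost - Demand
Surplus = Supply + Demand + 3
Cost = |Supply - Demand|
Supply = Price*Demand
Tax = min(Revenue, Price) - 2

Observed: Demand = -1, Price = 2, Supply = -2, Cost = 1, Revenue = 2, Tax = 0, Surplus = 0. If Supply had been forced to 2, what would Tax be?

-2

The intervention breaks the incoming arrows to Supply: Supply = Price*Demand no longer applies, and Supply = 2.
Cost = |Supply - Demand|  [with Supply=2, Demand=-1]  = 3
Revenue = Price - Cost - Demand  [with Price=2, Cost=3, Demand=-1]  = 0
Tax = min(Revenue, Price) - 2  [with Revenue=0, Price=2]  = -2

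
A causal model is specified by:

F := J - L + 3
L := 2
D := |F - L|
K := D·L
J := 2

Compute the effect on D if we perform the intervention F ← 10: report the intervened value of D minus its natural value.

7

The intervention breaks the incoming arrows to F: F := J - L + 3 no longer applies, and F = 10.
D = |F - L|  [with F=10, L=2]  = 8
Without intervention: F = J - L + 3  [with J=2, L=2]  = 3; D = |F - L|  [with F=3, L=2]  = 1.
Change = 8 − 1 = 7.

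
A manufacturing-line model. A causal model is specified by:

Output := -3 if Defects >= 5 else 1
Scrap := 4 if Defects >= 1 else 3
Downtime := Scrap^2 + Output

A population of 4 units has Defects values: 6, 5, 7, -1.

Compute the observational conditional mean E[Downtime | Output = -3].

13

Conditioning on Output=-3 selects the 3 unit(s) with Defects ∈ {6, 5, 7}. Their Downtime values: 13, 13, 13. Mean = 13.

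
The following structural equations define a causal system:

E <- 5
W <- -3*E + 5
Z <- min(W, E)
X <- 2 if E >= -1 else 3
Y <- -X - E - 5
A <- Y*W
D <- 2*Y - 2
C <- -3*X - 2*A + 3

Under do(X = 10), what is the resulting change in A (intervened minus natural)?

Under do(X=10), the mechanism X <- 2 if E >= -1 else 3 is discarded; X is fixed at 10.
W = -3*E + 5  [with E=5]  = -10
Y = -X - E - 5  [with X=10, E=5]  = -20
A = Y*W  [with Y=-20, W=-10]  = 200
Without intervention: W = -3*E + 5  [with E=5]  = -10; X = 2 if E >= -1 else 3  [with E=5]  = 2; Y = -X - E - 5  [with X=2, E=5]  = -12; A = Y*W  [with Y=-12, W=-10]  = 120.
Change = 200 − 120 = 80.

80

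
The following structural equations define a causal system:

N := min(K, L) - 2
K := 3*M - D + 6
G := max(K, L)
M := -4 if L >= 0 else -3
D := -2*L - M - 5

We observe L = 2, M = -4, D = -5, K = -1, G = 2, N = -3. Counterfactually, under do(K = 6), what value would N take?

0

Under do(K=6), the mechanism K := 3*M - D + 6 is discarded; K is fixed at 6.
N = min(K, L) - 2  [with K=6, L=2]  = 0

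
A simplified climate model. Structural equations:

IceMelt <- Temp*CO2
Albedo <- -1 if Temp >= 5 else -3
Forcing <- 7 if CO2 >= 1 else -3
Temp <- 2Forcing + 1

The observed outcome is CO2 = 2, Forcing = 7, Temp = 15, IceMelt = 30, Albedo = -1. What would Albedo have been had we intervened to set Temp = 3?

-3

do(Temp=3) replaces the equation Temp <- 2Forcing + 1 with the constant Temp = 3.
Albedo = -1 if Temp >= 5 else -3  [with Temp=3]  = -3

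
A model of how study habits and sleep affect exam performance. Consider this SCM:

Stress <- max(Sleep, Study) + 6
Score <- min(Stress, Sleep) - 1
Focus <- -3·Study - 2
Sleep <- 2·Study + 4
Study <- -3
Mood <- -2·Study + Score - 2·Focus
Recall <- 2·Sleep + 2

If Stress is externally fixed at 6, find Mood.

The intervention breaks the incoming arrows to Stress: Stress <- max(Sleep, Study) + 6 no longer applies, and Stress = 6.
Sleep = 2·Study + 4  [with Study=-3]  = -2
Focus = -3·Study - 2  [with Study=-3]  = 7
Score = min(Stress, Sleep) - 1  [with Stress=6, Sleep=-2]  = -3
Mood = -2·Study + Score - 2·Focus  [with Study=-3, Score=-3, Focus=7]  = -11

-11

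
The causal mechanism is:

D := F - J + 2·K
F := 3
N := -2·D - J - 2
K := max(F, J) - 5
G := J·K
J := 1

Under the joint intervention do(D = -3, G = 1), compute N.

Setting D = -3, G = 1 by intervention discards those variables' equations.
N = -2·D - J - 2  [with D=-3, J=1]  = 3

3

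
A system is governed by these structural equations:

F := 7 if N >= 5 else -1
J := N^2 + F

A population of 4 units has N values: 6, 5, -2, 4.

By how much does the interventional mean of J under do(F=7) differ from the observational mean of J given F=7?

Every unit gets F=7 under the intervention. J values become 43, 32, 11, 23; E[J|do(F=7)] = 27.25.
Conditioning on F=7 selects the 2 unit(s) with N ∈ {6, 5}. Their J values: 43, 32. Mean = 37.5.
Difference = 27.25 − 37.5 = -10.25.

-10.25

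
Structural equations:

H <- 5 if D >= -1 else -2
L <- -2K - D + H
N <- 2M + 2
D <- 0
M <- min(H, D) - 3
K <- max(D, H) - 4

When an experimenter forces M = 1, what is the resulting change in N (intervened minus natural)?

Under do(M=1), the mechanism M <- min(H, D) - 3 is discarded; M is fixed at 1.
N = 2M + 2  [with M=1]  = 4
Without intervention: H = 5 if D >= -1 else -2  [with D=0]  = 5; M = min(H, D) - 3  [with H=5, D=0]  = -3; N = 2M + 2  [with M=-3]  = -4.
Change = 4 − (-4) = 8.

8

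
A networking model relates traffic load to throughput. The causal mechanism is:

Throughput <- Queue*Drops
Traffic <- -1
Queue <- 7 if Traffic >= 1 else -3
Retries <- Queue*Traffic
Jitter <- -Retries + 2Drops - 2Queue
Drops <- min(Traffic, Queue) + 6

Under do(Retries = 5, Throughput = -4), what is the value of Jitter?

7

Setting Retries = 5, Throughput = -4 by intervention discards those variables' equations.
Queue = 7 if Traffic >= 1 else -3  [with Traffic=-1]  = -3
Drops = min(Traffic, Queue) + 6  [with Traffic=-1, Queue=-3]  = 3
Jitter = -Retries + 2Drops - 2Queue  [with Retries=5, Drops=3, Queue=-3]  = 7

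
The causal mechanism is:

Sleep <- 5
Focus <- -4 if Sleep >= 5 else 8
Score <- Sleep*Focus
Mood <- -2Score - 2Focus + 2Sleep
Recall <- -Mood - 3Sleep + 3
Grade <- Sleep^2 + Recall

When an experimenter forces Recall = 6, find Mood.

The intervention breaks the incoming arrows to Recall: Recall <- -Mood - 3Sleep + 3 no longer applies, and Recall = 6.
Since Mood is not a descendant of the intervened variable, it is unaffected.
Focus = -4 if Sleep >= 5 else 8  [with Sleep=5]  = -4
Score = Sleep*Focus  [with Sleep=5, Focus=-4]  = -20
Mood = -2Score - 2Focus + 2Sleep  [with Score=-20, Focus=-4, Sleep=5]  = 58

58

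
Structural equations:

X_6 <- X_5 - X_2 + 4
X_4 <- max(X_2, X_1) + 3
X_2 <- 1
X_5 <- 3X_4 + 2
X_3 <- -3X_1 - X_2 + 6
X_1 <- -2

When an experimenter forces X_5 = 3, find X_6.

6

The intervention breaks the incoming arrows to X_5: X_5 <- 3X_4 + 2 no longer applies, and X_5 = 3.
X_6 = X_5 - X_2 + 4  [with X_5=3, X_2=1]  = 6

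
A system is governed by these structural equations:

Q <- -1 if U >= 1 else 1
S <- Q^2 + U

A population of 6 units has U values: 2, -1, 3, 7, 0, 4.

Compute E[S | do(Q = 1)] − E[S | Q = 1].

The intervention sets Q=1 in all 6 units regardless of U. Recomputing S per unit gives 3, 0, 4, 8, 1, 5; average 3.5.
Conditioning on Q=1 selects the 2 unit(s) with U ∈ {-1, 0}. Their S values: 0, 1. Mean = 0.5.
Difference = 3.5 − 0.5 = 3.

3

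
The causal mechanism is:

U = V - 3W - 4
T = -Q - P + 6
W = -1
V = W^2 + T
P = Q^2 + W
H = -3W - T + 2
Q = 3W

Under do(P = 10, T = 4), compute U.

4

Under do(P = 10, T = 4), each intervened variable's structural equation is replaced by its fixed value.
V = W^2 + T  [with W=-1, T=4]  = 5
U = V - 3W - 4  [with V=5, W=-1]  = 4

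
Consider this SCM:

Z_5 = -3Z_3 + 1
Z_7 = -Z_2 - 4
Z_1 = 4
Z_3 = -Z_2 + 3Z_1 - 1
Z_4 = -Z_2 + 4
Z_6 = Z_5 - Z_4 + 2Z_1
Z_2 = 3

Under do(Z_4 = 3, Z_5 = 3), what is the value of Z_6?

The joint intervention fixes Z_4 = 3, Z_5 = 3, removing each variable's own equation.
Z_6 = Z_5 - Z_4 + 2Z_1  [with Z_5=3, Z_4=3, Z_1=4]  = 8

8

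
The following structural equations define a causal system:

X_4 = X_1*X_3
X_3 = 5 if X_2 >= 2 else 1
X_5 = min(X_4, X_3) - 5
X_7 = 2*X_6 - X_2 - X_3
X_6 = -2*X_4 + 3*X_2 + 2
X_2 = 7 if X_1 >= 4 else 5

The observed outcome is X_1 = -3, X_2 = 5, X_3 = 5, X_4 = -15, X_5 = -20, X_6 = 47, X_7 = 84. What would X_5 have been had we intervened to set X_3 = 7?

do(X_3=7) replaces the equation X_3 = 5 if X_2 >= 2 else 1 with the constant X_3 = 7.
X_4 = X_1*X_3  [with X_1=-3, X_3=7]  = -21
X_5 = min(X_4, X_3) - 5  [with X_4=-21, X_3=7]  = -26

-26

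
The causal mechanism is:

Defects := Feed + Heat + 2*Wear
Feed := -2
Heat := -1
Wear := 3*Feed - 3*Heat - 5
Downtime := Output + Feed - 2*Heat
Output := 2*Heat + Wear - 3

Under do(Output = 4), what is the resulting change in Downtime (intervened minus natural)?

The intervention breaks the incoming arrows to Output: Output := 2*Heat + Wear - 3 no longer applies, and Output = 4.
Downtime = Output + Feed - 2*Heat  [with Output=4, Feed=-2, Heat=-1]  = 4
Without intervention: Wear = 3*Feed - 3*Heat - 5  [with Feed=-2, Heat=-1]  = -8; Output = 2*Heat + Wear - 3  [with Heat=-1, Wear=-8]  = -13; Downtime = Output + Feed - 2*Heat  [with Output=-13, Feed=-2, Heat=-1]  = -13.
Change = 4 − (-13) = 17.

17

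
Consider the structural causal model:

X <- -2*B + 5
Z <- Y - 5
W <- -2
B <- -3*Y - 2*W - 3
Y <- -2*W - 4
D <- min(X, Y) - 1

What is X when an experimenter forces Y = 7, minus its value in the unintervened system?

42

Under do(Y=7), the mechanism Y <- -2*W - 4 is discarded; Y is fixed at 7.
B = -3*Y - 2*W - 3  [with Y=7, W=-2]  = -20
X = -2*B + 5  [with B=-20]  = 45
Without intervention: Y = -2*W - 4  [with W=-2]  = 0; B = -3*Y - 2*W - 3  [with Y=0, W=-2]  = 1; X = -2*B + 5  [with B=1]  = 3.
Change = 45 − 3 = 42.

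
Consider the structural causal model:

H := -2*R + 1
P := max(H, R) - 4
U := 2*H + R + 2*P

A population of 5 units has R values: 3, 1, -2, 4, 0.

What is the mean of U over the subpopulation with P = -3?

Observing P=-3 restricts to units where P's equation naturally yields -3: R ∈ {1, 0}. In that subpopulation U = -7, -4, mean -5.5.

-5.5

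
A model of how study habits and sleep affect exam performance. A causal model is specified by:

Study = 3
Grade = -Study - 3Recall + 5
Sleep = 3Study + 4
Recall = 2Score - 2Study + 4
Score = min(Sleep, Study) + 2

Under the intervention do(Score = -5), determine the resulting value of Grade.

38

do(Score=-5) replaces the equation Score = min(Sleep, Study) + 2 with the constant Score = -5.
Recall = 2Score - 2Study + 4  [with Score=-5, Study=3]  = -12
Grade = -Study - 3Recall + 5  [with Study=3, Recall=-12]  = 38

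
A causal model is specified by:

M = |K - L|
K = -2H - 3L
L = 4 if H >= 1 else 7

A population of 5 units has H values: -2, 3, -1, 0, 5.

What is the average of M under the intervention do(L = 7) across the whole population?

30

do(L=7) breaks L's dependence on H. With L=7 fixed, M across the units is 24, 34, 26, 28, 38, mean 30.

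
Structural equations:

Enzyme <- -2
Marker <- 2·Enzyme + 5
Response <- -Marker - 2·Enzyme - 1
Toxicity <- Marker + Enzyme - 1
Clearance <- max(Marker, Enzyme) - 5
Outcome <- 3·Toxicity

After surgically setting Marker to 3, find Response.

The intervention breaks the incoming arrows to Marker: Marker <- 2·Enzyme + 5 no longer applies, and Marker = 3.
Response = -Marker - 2·Enzyme - 1  [with Marker=3, Enzyme=-2]  = 0

0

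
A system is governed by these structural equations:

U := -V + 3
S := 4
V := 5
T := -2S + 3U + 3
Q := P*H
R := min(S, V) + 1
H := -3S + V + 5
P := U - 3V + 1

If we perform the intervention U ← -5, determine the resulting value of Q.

38

do(U=-5) replaces the equation U := -V + 3 with the constant U = -5.
H = -3S + V + 5  [with S=4, V=5]  = -2
P = U - 3V + 1  [with U=-5, V=5]  = -19
Q = P*H  [with P=-19, H=-2]  = 38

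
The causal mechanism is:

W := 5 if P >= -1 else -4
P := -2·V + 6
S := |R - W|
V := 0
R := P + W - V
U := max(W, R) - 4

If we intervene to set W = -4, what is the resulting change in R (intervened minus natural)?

-9

The intervention breaks the incoming arrows to W: W := 5 if P >= -1 else -4 no longer applies, and W = -4.
P = -2·V + 6  [with V=0]  = 6
R = P + W - V  [with P=6, W=-4, V=0]  = 2
Without intervention: P = -2·V + 6  [with V=0]  = 6; W = 5 if P >= -1 else -4  [with P=6]  = 5; R = P + W - V  [with P=6, W=5, V=0]  = 11.
Change = 2 − 11 = -9.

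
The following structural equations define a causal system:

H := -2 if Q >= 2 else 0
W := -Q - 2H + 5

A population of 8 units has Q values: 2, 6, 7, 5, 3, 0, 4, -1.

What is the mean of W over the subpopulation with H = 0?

E[W|H=0] averages over only the 2 units with H=0 (Q = 0, -1): W = 5, 6, mean 5.5.

5.5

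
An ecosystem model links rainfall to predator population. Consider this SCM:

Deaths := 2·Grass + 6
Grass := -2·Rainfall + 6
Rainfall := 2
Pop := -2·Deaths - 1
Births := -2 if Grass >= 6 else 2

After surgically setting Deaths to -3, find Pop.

Intervening sets Deaths = -3 and removes its equation (Deaths := 2·Grass + 6).
Pop = -2·Deaths - 1  [with Deaths=-3]  = 5

5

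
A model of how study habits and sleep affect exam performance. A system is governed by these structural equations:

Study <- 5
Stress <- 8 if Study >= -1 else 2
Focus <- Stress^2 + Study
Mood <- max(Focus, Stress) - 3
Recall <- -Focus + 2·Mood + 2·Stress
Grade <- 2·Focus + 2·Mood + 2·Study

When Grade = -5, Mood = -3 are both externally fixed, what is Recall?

-59

Setting Grade = -5, Mood = -3 by intervention discards those variables' equations.
Stress = 8 if Study >= -1 else 2  [with Study=5]  = 8
Focus = Stress^2 + Study  [with Stress=8, Study=5]  = 69
Recall = -Focus + 2·Mood + 2·Stress  [with Focus=69, Mood=-3, Stress=8]  = -59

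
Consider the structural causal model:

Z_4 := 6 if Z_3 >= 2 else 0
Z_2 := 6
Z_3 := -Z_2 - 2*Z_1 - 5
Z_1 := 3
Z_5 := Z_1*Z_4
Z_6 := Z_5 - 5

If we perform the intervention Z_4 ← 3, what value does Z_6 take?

4

Under do(Z_4=3), the mechanism Z_4 := 6 if Z_3 >= 2 else 0 is discarded; Z_4 is fixed at 3.
Z_5 = Z_1*Z_4  [with Z_1=3, Z_4=3]  = 9
Z_6 = Z_5 - 5  [with Z_5=9]  = 4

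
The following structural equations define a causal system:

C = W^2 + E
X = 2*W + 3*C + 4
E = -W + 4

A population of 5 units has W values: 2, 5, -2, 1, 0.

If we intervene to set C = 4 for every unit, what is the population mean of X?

18.4

Every unit gets C=4 under the intervention. X values become 20, 26, 12, 18, 16; E[X|do(C=4)] = 18.4.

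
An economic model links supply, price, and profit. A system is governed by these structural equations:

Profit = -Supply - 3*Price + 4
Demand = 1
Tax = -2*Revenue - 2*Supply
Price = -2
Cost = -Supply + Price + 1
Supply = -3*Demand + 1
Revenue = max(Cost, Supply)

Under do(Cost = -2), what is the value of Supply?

-2

Under do(Cost=-2), the mechanism Cost = -Supply + Price + 1 is discarded; Cost is fixed at -2.
Since Supply is not a descendant of the intervened variable, it is unaffected.
Supply = -3*Demand + 1  [with Demand=1]  = -2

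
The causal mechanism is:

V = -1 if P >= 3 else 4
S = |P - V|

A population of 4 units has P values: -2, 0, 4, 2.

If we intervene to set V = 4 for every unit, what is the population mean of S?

The intervention sets V=4 in all 4 units regardless of P. Recomputing S per unit gives 6, 4, 0, 2; average 3.

3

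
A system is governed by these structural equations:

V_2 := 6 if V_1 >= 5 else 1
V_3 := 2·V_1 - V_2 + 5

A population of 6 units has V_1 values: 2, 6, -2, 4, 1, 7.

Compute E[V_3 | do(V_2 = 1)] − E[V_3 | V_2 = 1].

do(V_2=1) breaks V_2's dependence on V_1. With V_2=1 fixed, V_3 across the units is 8, 16, 0, 12, 6, 18, mean 10.
E[V_3|V_2=1] averages over only the 4 units with V_2=1 (V_1 = 2, -2, 4, 1): V_3 = 8, 0, 12, 6, mean 6.5.
Difference = 10 − 6.5 = 3.5.

3.5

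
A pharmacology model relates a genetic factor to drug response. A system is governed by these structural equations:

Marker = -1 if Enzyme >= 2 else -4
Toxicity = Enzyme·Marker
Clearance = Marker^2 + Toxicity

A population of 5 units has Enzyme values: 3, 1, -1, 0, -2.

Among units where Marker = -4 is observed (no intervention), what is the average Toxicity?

Conditioning on Marker=-4 selects the 4 unit(s) with Enzyme ∈ {1, -1, 0, -2}. Their Toxicity values: -4, 4, 0, 8. Mean = 2.

2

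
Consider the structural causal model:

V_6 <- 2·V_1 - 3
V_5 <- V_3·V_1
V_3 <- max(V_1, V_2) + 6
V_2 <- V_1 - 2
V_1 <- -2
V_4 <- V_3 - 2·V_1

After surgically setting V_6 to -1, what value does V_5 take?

-8

do(V_6=-1) replaces the equation V_6 <- 2·V_1 - 3 with the constant V_6 = -1.
Since V_5 is not a descendant of the intervened variable, it is unaffected.
V_2 = V_1 - 2  [with V_1=-2]  = -4
V_3 = max(V_1, V_2) + 6  [with V_1=-2, V_2=-4]  = 4
V_5 = V_3·V_1  [with V_3=4, V_1=-2]  = -8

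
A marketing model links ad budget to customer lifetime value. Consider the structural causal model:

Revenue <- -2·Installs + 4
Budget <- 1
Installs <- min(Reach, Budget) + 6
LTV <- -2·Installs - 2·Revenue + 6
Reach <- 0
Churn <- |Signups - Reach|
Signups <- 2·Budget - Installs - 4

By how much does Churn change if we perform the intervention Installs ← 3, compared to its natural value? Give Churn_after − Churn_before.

-3

do(Installs=3) replaces the equation Installs <- min(Reach, Budget) + 6 with the constant Installs = 3.
Signups = 2·Budget - Installs - 4  [with Budget=1, Installs=3]  = -5
Churn = |Signups - Reach|  [with Signups=-5, Reach=0]  = 5
Without intervention: Installs = min(Reach, Budget) + 6  [with Reach=0, Budget=1]  = 6; Signups = 2·Budget - Installs - 4  [with Budget=1, Installs=6]  = -8; Churn = |Signups - Reach|  [with Signups=-8, Reach=0]  = 8.
Change = 5 − 8 = -3.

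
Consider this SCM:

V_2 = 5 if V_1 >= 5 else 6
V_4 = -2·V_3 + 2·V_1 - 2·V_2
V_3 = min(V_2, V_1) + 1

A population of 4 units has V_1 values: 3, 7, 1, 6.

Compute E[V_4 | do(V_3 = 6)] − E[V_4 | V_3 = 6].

-5.5

Every unit gets V_3=6 under the intervention. V_4 values become -18, -8, -22, -10; E[V_4|do(V_3=6)] = -14.5.
Observing V_3=6 restricts to units where V_3's equation naturally yields 6: V_1 ∈ {7, 6}. In that subpopulation V_4 = -8, -10, mean -9.
Difference = -14.5 − (-9) = -5.5.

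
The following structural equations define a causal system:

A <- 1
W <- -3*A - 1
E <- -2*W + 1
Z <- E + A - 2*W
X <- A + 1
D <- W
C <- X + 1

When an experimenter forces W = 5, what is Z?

Under do(W=5), the mechanism W <- -3*A - 1 is discarded; W is fixed at 5.
E = -2*W + 1  [with W=5]  = -9
Z = E + A - 2*W  [with E=-9, A=1, W=5]  = -18

-18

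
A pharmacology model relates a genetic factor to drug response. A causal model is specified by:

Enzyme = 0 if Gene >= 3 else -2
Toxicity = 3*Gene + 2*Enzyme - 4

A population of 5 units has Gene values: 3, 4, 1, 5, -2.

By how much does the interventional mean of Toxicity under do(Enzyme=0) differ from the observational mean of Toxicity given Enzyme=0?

Under do(Enzyme=0), Enzyme's equation is replaced by Enzyme=0 for every unit. Per-unit Toxicity: 5, 8, -1, 11, -10. Mean = 2.6.
Conditioning on Enzyme=0 selects the 3 unit(s) with Gene ∈ {3, 4, 5}. Their Toxicity values: 5, 8, 11. Mean = 8.
Difference = 2.6 − 8 = -5.4.

-5.4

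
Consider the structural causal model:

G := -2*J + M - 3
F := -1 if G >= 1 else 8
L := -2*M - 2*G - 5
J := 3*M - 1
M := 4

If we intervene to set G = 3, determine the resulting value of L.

The intervention breaks the incoming arrows to G: G := -2*J + M - 3 no longer applies, and G = 3.
L = -2*M - 2*G - 5  [with M=4, G=3]  = -19

-19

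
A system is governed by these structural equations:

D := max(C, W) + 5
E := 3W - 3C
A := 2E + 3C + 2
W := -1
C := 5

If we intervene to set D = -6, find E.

-18

The intervention breaks the incoming arrows to D: D := max(C, W) + 5 no longer applies, and D = -6.
E is not downstream of the intervention, so its value is determined by the original equations.
E = 3W - 3C  [with W=-1, C=5]  = -18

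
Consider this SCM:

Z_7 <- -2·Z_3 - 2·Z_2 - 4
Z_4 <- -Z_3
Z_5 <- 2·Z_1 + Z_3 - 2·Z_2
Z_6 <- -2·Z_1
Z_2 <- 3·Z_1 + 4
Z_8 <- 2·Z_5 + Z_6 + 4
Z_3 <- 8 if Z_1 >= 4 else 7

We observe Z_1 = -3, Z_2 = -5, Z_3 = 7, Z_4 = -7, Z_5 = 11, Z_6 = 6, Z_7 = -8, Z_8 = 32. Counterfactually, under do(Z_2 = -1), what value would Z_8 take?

do(Z_2=-1) replaces the equation Z_2 <- 3·Z_1 + 4 with the constant Z_2 = -1.
Z_3 = 8 if Z_1 >= 4 else 7  [with Z_1=-3]  = 7
Z_5 = 2·Z_1 + Z_3 - 2·Z_2  [with Z_1=-3, Z_3=7, Z_2=-1]  = 3
Z_6 = -2·Z_1  [with Z_1=-3]  = 6
Z_8 = 2·Z_5 + Z_6 + 4  [with Z_5=3, Z_6=6]  = 16

16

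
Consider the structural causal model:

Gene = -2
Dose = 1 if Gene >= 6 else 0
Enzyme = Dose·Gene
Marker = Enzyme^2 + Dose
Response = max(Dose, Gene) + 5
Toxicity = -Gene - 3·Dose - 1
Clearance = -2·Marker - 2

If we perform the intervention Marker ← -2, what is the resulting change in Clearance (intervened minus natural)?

4

The intervention breaks the incoming arrows to Marker: Marker = Enzyme^2 + Dose no longer applies, and Marker = -2.
Clearance = -2·Marker - 2  [with Marker=-2]  = 2
Without intervention: Dose = 1 if Gene >= 6 else 0  [with Gene=-2]  = 0; Enzyme = Dose·Gene  [with Dose=0, Gene=-2]  = 0; Marker = Enzyme^2 + Dose  [with Enzyme=0, Dose=0]  = 0; Clearance = -2·Marker - 2  [with Marker=0]  = -2.
Change = 2 − (-2) = 4.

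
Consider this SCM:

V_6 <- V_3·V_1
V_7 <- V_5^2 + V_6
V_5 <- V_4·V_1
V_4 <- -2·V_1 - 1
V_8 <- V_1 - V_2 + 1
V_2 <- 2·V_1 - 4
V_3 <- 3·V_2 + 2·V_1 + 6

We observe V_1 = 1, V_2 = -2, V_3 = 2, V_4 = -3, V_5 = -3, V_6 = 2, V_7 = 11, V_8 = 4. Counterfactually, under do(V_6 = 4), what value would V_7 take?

Intervening sets V_6 = 4 and removes its equation (V_6 <- V_3·V_1).
V_4 = -2·V_1 - 1  [with V_1=1]  = -3
V_5 = V_4·V_1  [with V_4=-3, V_1=1]  = -3
V_7 = V_5^2 + V_6  [with V_5=-3, V_6=4]  = 13

13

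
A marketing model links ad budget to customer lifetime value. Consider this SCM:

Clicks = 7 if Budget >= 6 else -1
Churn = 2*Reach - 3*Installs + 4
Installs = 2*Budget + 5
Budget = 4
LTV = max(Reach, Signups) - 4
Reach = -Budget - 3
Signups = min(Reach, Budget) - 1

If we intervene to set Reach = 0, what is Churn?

Under do(Reach=0), the mechanism Reach = -Budget - 3 is discarded; Reach is fixed at 0.
Installs = 2*Budget + 5  [with Budget=4]  = 13
Churn = 2*Reach - 3*Installs + 4  [with Reach=0, Installs=13]  = -35

-35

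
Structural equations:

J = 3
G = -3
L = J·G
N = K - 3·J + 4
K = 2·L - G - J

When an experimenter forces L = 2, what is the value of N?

-1

do(L=2) replaces the equation L = J·G with the constant L = 2.
K = 2·L - G - J  [with L=2, G=-3, J=3]  = 4
N = K - 3·J + 4  [with K=4, J=3]  = -1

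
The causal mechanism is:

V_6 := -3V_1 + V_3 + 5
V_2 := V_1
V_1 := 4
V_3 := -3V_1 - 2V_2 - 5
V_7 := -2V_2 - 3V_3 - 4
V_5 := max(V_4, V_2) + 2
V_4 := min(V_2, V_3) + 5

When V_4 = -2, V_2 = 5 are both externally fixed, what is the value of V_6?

The joint intervention fixes V_4 = -2, V_2 = 5, removing each variable's own equation.
V_3 = -3V_1 - 2V_2 - 5  [with V_1=4, V_2=5]  = -27
V_6 = -3V_1 + V_3 + 5  [with V_1=4, V_3=-27]  = -34

-34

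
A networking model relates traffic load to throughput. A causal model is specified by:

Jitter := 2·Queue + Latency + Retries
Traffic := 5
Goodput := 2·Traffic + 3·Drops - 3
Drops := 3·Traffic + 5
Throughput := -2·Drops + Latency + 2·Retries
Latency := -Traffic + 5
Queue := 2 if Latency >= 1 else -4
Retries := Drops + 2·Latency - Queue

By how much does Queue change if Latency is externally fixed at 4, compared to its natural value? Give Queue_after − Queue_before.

The intervention breaks the incoming arrows to Latency: Latency := -Traffic + 5 no longer applies, and Latency = 4.
Queue = 2 if Latency >= 1 else -4  [with Latency=4]  = 2
Without intervention: Latency = -Traffic + 5  [with Traffic=5]  = 0; Queue = 2 if Latency >= 1 else -4  [with Latency=0]  = -4.
Change = 2 − (-4) = 6.

6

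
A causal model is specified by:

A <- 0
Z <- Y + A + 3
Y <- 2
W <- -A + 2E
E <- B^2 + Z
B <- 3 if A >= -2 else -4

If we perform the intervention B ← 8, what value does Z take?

Under do(B=8), the mechanism B <- 3 if A >= -2 else -4 is discarded; B is fixed at 8.
Since Z is not a descendant of the intervened variable, it is unaffected.
Z = Y + A + 3  [with Y=2, A=0]  = 5

5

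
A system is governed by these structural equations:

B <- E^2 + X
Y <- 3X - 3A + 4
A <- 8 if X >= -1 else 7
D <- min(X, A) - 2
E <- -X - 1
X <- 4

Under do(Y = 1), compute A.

8

The intervention breaks the incoming arrows to Y: Y <- 3X - 3A + 4 no longer applies, and Y = 1.
Since A is not a descendant of the intervened variable, it is unaffected.
A = 8 if X >= -1 else 7  [with X=4]  = 8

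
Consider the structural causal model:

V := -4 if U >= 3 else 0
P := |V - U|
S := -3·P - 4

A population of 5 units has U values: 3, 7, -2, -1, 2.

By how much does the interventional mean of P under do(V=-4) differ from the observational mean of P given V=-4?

-3.2

do(V=-4) breaks V's dependence on U. With V=-4 fixed, P across the units is 7, 11, 2, 3, 6, mean 5.8.
E[P|V=-4] averages over only the 2 units with V=-4 (U = 3, 7): P = 7, 11, mean 9.
Difference = 5.8 − 9 = -3.2.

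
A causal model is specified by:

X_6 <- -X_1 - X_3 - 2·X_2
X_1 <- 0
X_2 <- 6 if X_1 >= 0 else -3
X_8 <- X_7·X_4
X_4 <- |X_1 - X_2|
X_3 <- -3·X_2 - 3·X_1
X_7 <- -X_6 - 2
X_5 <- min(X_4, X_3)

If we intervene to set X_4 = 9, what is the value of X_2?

6

The intervention breaks the incoming arrows to X_4: X_4 <- |X_1 - X_2| no longer applies, and X_4 = 9.
Since X_2 is not a descendant of the intervened variable, it is unaffected.
X_2 = 6 if X_1 >= 0 else -3  [with X_1=0]  = 6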